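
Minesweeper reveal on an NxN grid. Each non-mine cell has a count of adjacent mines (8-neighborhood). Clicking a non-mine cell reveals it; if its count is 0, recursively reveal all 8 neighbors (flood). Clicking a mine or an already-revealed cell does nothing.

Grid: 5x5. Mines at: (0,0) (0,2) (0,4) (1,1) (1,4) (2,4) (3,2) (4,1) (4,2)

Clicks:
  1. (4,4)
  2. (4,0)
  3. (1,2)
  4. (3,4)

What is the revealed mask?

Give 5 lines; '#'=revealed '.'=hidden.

Answer: .....
..#..
.....
...##
#..##

Derivation:
Click 1 (4,4) count=0: revealed 4 new [(3,3) (3,4) (4,3) (4,4)] -> total=4
Click 2 (4,0) count=1: revealed 1 new [(4,0)] -> total=5
Click 3 (1,2) count=2: revealed 1 new [(1,2)] -> total=6
Click 4 (3,4) count=1: revealed 0 new [(none)] -> total=6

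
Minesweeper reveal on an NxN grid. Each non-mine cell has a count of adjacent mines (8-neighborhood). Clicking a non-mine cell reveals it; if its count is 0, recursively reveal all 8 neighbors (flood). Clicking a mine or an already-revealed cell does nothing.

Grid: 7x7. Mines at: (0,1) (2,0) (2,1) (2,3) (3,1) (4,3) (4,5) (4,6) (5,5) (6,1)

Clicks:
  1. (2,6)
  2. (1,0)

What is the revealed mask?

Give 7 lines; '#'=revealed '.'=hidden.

Click 1 (2,6) count=0: revealed 16 new [(0,2) (0,3) (0,4) (0,5) (0,6) (1,2) (1,3) (1,4) (1,5) (1,6) (2,4) (2,5) (2,6) (3,4) (3,5) (3,6)] -> total=16
Click 2 (1,0) count=3: revealed 1 new [(1,0)] -> total=17

Answer: ..#####
#.#####
....###
....###
.......
.......
.......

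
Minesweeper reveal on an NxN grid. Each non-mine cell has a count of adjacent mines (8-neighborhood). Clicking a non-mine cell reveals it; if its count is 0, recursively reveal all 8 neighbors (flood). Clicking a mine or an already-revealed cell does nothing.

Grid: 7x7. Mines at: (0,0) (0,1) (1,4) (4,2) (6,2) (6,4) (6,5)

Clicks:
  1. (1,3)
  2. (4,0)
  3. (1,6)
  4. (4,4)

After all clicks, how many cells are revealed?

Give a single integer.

Answer: 36

Derivation:
Click 1 (1,3) count=1: revealed 1 new [(1,3)] -> total=1
Click 2 (4,0) count=0: revealed 17 new [(1,0) (1,1) (1,2) (2,0) (2,1) (2,2) (2,3) (3,0) (3,1) (3,2) (3,3) (4,0) (4,1) (5,0) (5,1) (6,0) (6,1)] -> total=18
Click 3 (1,6) count=0: revealed 18 new [(0,5) (0,6) (1,5) (1,6) (2,4) (2,5) (2,6) (3,4) (3,5) (3,6) (4,3) (4,4) (4,5) (4,6) (5,3) (5,4) (5,5) (5,6)] -> total=36
Click 4 (4,4) count=0: revealed 0 new [(none)] -> total=36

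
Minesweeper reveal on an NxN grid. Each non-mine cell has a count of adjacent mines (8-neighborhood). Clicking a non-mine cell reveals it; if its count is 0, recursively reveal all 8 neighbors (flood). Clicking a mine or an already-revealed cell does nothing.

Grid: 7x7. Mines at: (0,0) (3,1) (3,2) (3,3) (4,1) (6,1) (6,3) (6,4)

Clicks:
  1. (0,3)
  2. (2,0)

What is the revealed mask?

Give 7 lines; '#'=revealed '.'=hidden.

Answer: .######
.######
#######
....###
....###
....###
.....##

Derivation:
Click 1 (0,3) count=0: revealed 29 new [(0,1) (0,2) (0,3) (0,4) (0,5) (0,6) (1,1) (1,2) (1,3) (1,4) (1,5) (1,6) (2,1) (2,2) (2,3) (2,4) (2,5) (2,6) (3,4) (3,5) (3,6) (4,4) (4,5) (4,6) (5,4) (5,5) (5,6) (6,5) (6,6)] -> total=29
Click 2 (2,0) count=1: revealed 1 new [(2,0)] -> total=30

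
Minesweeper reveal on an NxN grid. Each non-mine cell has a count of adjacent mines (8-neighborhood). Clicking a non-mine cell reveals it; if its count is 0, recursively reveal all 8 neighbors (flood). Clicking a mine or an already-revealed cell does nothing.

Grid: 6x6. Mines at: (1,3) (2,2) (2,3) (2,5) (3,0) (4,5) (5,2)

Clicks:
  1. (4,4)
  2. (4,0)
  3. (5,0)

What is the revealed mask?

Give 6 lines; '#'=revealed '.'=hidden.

Answer: ......
......
......
......
##..#.
##....

Derivation:
Click 1 (4,4) count=1: revealed 1 new [(4,4)] -> total=1
Click 2 (4,0) count=1: revealed 1 new [(4,0)] -> total=2
Click 3 (5,0) count=0: revealed 3 new [(4,1) (5,0) (5,1)] -> total=5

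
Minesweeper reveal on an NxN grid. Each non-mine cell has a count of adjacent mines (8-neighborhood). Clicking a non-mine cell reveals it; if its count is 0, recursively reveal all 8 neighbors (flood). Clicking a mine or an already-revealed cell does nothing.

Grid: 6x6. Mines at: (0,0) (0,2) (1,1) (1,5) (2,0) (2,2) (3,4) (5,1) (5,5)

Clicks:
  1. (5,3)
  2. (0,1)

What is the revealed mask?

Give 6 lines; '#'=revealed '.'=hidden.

Click 1 (5,3) count=0: revealed 6 new [(4,2) (4,3) (4,4) (5,2) (5,3) (5,4)] -> total=6
Click 2 (0,1) count=3: revealed 1 new [(0,1)] -> total=7

Answer: .#....
......
......
......
..###.
..###.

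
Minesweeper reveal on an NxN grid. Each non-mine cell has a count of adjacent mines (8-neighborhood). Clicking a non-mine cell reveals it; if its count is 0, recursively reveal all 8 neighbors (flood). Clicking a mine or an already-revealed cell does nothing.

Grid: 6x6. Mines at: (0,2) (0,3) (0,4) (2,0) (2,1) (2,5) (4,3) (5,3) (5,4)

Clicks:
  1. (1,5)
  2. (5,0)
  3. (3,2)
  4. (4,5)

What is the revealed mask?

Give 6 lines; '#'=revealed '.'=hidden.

Answer: ......
.....#
......
###...
###..#
###...

Derivation:
Click 1 (1,5) count=2: revealed 1 new [(1,5)] -> total=1
Click 2 (5,0) count=0: revealed 9 new [(3,0) (3,1) (3,2) (4,0) (4,1) (4,2) (5,0) (5,1) (5,2)] -> total=10
Click 3 (3,2) count=2: revealed 0 new [(none)] -> total=10
Click 4 (4,5) count=1: revealed 1 new [(4,5)] -> total=11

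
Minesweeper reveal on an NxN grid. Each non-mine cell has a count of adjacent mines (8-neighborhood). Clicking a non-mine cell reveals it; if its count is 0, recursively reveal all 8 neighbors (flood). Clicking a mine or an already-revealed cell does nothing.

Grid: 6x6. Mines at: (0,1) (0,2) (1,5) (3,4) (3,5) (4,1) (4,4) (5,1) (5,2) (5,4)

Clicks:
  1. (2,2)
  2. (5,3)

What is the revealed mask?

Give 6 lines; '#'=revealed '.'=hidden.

Answer: ......
####..
####..
####..
......
...#..

Derivation:
Click 1 (2,2) count=0: revealed 12 new [(1,0) (1,1) (1,2) (1,3) (2,0) (2,1) (2,2) (2,3) (3,0) (3,1) (3,2) (3,3)] -> total=12
Click 2 (5,3) count=3: revealed 1 new [(5,3)] -> total=13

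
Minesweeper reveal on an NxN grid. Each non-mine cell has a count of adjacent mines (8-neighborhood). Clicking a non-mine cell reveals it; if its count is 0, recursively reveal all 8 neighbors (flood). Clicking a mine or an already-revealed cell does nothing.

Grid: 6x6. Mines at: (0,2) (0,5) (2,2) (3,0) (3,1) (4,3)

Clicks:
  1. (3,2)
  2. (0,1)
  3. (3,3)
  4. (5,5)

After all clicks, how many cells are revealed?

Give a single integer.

Answer: 15

Derivation:
Click 1 (3,2) count=3: revealed 1 new [(3,2)] -> total=1
Click 2 (0,1) count=1: revealed 1 new [(0,1)] -> total=2
Click 3 (3,3) count=2: revealed 1 new [(3,3)] -> total=3
Click 4 (5,5) count=0: revealed 12 new [(1,3) (1,4) (1,5) (2,3) (2,4) (2,5) (3,4) (3,5) (4,4) (4,5) (5,4) (5,5)] -> total=15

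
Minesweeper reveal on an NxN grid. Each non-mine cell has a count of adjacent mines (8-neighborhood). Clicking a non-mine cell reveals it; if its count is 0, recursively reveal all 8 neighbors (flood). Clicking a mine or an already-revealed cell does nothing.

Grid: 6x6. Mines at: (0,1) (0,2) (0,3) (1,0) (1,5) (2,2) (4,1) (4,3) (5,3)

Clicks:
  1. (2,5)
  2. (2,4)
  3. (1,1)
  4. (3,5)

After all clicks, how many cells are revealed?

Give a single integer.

Answer: 9

Derivation:
Click 1 (2,5) count=1: revealed 1 new [(2,5)] -> total=1
Click 2 (2,4) count=1: revealed 1 new [(2,4)] -> total=2
Click 3 (1,1) count=4: revealed 1 new [(1,1)] -> total=3
Click 4 (3,5) count=0: revealed 6 new [(3,4) (3,5) (4,4) (4,5) (5,4) (5,5)] -> total=9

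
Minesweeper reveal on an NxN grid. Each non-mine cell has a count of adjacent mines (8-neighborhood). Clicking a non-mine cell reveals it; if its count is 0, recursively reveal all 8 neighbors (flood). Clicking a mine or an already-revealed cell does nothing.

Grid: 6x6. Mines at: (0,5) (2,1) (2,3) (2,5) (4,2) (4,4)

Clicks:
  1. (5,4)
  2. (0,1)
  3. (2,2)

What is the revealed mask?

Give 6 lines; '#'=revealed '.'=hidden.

Answer: #####.
#####.
..#...
......
......
....#.

Derivation:
Click 1 (5,4) count=1: revealed 1 new [(5,4)] -> total=1
Click 2 (0,1) count=0: revealed 10 new [(0,0) (0,1) (0,2) (0,3) (0,4) (1,0) (1,1) (1,2) (1,3) (1,4)] -> total=11
Click 3 (2,2) count=2: revealed 1 new [(2,2)] -> total=12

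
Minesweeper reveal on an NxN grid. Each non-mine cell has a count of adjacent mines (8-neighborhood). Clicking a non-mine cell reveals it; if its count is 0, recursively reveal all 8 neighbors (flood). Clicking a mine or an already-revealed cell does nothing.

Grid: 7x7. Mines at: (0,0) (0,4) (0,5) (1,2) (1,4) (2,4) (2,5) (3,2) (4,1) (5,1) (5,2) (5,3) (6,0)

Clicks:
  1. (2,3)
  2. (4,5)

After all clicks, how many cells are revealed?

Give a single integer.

Answer: 13

Derivation:
Click 1 (2,3) count=4: revealed 1 new [(2,3)] -> total=1
Click 2 (4,5) count=0: revealed 12 new [(3,4) (3,5) (3,6) (4,4) (4,5) (4,6) (5,4) (5,5) (5,6) (6,4) (6,5) (6,6)] -> total=13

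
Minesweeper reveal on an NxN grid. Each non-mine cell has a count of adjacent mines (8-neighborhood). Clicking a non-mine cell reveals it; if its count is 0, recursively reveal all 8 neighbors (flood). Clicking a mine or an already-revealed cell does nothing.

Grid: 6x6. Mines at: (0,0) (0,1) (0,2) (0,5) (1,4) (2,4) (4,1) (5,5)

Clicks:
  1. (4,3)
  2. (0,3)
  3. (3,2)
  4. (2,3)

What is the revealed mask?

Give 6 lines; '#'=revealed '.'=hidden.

Click 1 (4,3) count=0: revealed 9 new [(3,2) (3,3) (3,4) (4,2) (4,3) (4,4) (5,2) (5,3) (5,4)] -> total=9
Click 2 (0,3) count=2: revealed 1 new [(0,3)] -> total=10
Click 3 (3,2) count=1: revealed 0 new [(none)] -> total=10
Click 4 (2,3) count=2: revealed 1 new [(2,3)] -> total=11

Answer: ...#..
......
...#..
..###.
..###.
..###.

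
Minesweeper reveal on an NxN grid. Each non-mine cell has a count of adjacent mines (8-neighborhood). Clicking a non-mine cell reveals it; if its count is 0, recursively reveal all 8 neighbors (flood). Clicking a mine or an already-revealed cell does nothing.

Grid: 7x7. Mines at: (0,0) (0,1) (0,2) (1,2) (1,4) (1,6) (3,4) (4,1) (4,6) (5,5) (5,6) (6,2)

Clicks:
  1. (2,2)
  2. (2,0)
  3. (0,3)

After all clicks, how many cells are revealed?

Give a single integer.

Click 1 (2,2) count=1: revealed 1 new [(2,2)] -> total=1
Click 2 (2,0) count=0: revealed 6 new [(1,0) (1,1) (2,0) (2,1) (3,0) (3,1)] -> total=7
Click 3 (0,3) count=3: revealed 1 new [(0,3)] -> total=8

Answer: 8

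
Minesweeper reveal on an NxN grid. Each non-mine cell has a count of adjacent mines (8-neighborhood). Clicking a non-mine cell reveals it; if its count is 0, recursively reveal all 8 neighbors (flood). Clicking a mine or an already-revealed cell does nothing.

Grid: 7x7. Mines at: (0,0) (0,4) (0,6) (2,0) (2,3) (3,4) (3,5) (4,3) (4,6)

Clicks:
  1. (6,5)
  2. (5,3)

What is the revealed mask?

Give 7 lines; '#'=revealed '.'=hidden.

Answer: .......
.......
.......
###....
###....
#######
#######

Derivation:
Click 1 (6,5) count=0: revealed 20 new [(3,0) (3,1) (3,2) (4,0) (4,1) (4,2) (5,0) (5,1) (5,2) (5,3) (5,4) (5,5) (5,6) (6,0) (6,1) (6,2) (6,3) (6,4) (6,5) (6,6)] -> total=20
Click 2 (5,3) count=1: revealed 0 new [(none)] -> total=20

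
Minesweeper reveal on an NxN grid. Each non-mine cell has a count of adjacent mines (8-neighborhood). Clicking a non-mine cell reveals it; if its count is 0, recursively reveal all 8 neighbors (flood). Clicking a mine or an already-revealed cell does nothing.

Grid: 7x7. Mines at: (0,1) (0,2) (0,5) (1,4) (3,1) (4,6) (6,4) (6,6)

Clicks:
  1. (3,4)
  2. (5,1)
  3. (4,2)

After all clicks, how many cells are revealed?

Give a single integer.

Click 1 (3,4) count=0: revealed 24 new [(2,2) (2,3) (2,4) (2,5) (3,2) (3,3) (3,4) (3,5) (4,0) (4,1) (4,2) (4,3) (4,4) (4,5) (5,0) (5,1) (5,2) (5,3) (5,4) (5,5) (6,0) (6,1) (6,2) (6,3)] -> total=24
Click 2 (5,1) count=0: revealed 0 new [(none)] -> total=24
Click 3 (4,2) count=1: revealed 0 new [(none)] -> total=24

Answer: 24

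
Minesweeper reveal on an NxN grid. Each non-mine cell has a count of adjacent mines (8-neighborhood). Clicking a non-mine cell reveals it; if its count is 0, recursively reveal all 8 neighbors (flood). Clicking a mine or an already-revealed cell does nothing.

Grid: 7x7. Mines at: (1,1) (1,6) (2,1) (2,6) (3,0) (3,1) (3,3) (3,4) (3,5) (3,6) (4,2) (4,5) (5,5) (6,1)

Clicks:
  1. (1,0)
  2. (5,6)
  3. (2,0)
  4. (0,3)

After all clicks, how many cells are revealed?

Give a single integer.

Answer: 15

Derivation:
Click 1 (1,0) count=2: revealed 1 new [(1,0)] -> total=1
Click 2 (5,6) count=2: revealed 1 new [(5,6)] -> total=2
Click 3 (2,0) count=4: revealed 1 new [(2,0)] -> total=3
Click 4 (0,3) count=0: revealed 12 new [(0,2) (0,3) (0,4) (0,5) (1,2) (1,3) (1,4) (1,5) (2,2) (2,3) (2,4) (2,5)] -> total=15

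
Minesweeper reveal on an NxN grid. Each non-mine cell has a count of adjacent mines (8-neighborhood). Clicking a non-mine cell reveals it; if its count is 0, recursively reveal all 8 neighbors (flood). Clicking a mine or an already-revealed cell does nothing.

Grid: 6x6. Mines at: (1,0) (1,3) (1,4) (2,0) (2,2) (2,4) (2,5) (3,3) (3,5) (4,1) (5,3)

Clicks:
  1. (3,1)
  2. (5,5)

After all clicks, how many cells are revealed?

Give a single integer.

Click 1 (3,1) count=3: revealed 1 new [(3,1)] -> total=1
Click 2 (5,5) count=0: revealed 4 new [(4,4) (4,5) (5,4) (5,5)] -> total=5

Answer: 5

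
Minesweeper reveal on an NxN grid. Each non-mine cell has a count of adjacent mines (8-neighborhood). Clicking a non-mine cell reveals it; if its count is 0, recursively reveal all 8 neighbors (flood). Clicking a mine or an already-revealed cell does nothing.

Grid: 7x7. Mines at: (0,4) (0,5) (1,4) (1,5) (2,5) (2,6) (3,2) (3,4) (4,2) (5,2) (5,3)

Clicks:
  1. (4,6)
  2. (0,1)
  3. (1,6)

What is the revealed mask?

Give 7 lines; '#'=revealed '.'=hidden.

Answer: ####...
####..#
####...
##...##
##..###
##..###
##..###

Derivation:
Click 1 (4,6) count=0: revealed 11 new [(3,5) (3,6) (4,4) (4,5) (4,6) (5,4) (5,5) (5,6) (6,4) (6,5) (6,6)] -> total=11
Click 2 (0,1) count=0: revealed 20 new [(0,0) (0,1) (0,2) (0,3) (1,0) (1,1) (1,2) (1,3) (2,0) (2,1) (2,2) (2,3) (3,0) (3,1) (4,0) (4,1) (5,0) (5,1) (6,0) (6,1)] -> total=31
Click 3 (1,6) count=4: revealed 1 new [(1,6)] -> total=32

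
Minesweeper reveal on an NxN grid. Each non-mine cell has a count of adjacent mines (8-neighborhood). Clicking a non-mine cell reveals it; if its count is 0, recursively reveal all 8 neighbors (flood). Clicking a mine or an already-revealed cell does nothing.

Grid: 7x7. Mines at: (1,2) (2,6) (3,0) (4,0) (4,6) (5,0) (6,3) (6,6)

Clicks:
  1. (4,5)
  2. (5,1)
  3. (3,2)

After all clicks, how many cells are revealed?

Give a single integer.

Click 1 (4,5) count=1: revealed 1 new [(4,5)] -> total=1
Click 2 (5,1) count=2: revealed 1 new [(5,1)] -> total=2
Click 3 (3,2) count=0: revealed 26 new [(0,3) (0,4) (0,5) (0,6) (1,3) (1,4) (1,5) (1,6) (2,1) (2,2) (2,3) (2,4) (2,5) (3,1) (3,2) (3,3) (3,4) (3,5) (4,1) (4,2) (4,3) (4,4) (5,2) (5,3) (5,4) (5,5)] -> total=28

Answer: 28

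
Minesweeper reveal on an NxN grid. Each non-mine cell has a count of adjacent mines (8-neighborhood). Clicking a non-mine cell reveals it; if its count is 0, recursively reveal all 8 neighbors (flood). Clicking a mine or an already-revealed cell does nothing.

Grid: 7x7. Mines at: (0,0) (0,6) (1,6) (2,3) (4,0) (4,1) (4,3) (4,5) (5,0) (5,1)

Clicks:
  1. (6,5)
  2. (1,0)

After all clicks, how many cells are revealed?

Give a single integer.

Answer: 11

Derivation:
Click 1 (6,5) count=0: revealed 10 new [(5,2) (5,3) (5,4) (5,5) (5,6) (6,2) (6,3) (6,4) (6,5) (6,6)] -> total=10
Click 2 (1,0) count=1: revealed 1 new [(1,0)] -> total=11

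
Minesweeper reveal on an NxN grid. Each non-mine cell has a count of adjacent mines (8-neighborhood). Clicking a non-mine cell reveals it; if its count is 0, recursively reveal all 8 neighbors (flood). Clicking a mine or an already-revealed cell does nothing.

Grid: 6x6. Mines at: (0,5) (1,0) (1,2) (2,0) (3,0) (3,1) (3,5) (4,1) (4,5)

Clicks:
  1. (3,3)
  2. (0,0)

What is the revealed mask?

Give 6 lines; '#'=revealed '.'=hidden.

Answer: #.....
......
..###.
..###.
..###.
..###.

Derivation:
Click 1 (3,3) count=0: revealed 12 new [(2,2) (2,3) (2,4) (3,2) (3,3) (3,4) (4,2) (4,3) (4,4) (5,2) (5,3) (5,4)] -> total=12
Click 2 (0,0) count=1: revealed 1 new [(0,0)] -> total=13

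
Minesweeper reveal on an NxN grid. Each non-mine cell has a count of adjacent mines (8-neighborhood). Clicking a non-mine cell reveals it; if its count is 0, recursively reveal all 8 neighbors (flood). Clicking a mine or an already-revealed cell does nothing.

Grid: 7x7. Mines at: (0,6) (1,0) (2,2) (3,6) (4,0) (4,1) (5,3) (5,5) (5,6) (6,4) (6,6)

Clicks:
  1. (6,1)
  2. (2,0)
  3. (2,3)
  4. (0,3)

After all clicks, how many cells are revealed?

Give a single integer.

Click 1 (6,1) count=0: revealed 6 new [(5,0) (5,1) (5,2) (6,0) (6,1) (6,2)] -> total=6
Click 2 (2,0) count=1: revealed 1 new [(2,0)] -> total=7
Click 3 (2,3) count=1: revealed 1 new [(2,3)] -> total=8
Click 4 (0,3) count=0: revealed 18 new [(0,1) (0,2) (0,3) (0,4) (0,5) (1,1) (1,2) (1,3) (1,4) (1,5) (2,4) (2,5) (3,3) (3,4) (3,5) (4,3) (4,4) (4,5)] -> total=26

Answer: 26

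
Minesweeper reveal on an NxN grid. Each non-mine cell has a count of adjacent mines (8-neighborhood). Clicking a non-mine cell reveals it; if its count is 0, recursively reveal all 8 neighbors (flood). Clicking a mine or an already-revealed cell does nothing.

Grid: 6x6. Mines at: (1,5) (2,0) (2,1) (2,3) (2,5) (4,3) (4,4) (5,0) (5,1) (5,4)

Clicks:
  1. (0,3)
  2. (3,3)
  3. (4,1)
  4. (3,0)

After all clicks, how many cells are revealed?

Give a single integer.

Click 1 (0,3) count=0: revealed 10 new [(0,0) (0,1) (0,2) (0,3) (0,4) (1,0) (1,1) (1,2) (1,3) (1,4)] -> total=10
Click 2 (3,3) count=3: revealed 1 new [(3,3)] -> total=11
Click 3 (4,1) count=2: revealed 1 new [(4,1)] -> total=12
Click 4 (3,0) count=2: revealed 1 new [(3,0)] -> total=13

Answer: 13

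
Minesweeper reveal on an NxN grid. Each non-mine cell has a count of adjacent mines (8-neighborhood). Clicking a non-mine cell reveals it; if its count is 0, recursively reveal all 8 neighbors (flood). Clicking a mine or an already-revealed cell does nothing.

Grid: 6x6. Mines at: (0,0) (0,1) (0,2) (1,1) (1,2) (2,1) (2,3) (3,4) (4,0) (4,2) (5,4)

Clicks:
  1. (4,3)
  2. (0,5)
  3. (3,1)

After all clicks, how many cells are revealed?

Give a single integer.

Click 1 (4,3) count=3: revealed 1 new [(4,3)] -> total=1
Click 2 (0,5) count=0: revealed 8 new [(0,3) (0,4) (0,5) (1,3) (1,4) (1,5) (2,4) (2,5)] -> total=9
Click 3 (3,1) count=3: revealed 1 new [(3,1)] -> total=10

Answer: 10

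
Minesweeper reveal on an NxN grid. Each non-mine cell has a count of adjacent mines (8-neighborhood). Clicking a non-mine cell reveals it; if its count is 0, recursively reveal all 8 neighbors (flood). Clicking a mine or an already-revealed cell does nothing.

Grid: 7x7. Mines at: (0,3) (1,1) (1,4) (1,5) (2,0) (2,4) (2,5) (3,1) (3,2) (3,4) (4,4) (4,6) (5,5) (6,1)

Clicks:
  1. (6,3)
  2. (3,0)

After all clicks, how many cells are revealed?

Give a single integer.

Click 1 (6,3) count=0: revealed 6 new [(5,2) (5,3) (5,4) (6,2) (6,3) (6,4)] -> total=6
Click 2 (3,0) count=2: revealed 1 new [(3,0)] -> total=7

Answer: 7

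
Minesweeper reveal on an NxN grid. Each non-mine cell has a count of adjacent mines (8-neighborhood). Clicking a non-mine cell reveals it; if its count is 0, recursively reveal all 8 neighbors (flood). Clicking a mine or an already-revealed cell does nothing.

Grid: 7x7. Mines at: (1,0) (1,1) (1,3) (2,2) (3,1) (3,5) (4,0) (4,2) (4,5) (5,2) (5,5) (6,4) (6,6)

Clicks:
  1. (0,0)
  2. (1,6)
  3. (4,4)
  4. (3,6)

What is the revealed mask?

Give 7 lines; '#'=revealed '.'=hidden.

Answer: #...###
....###
....###
......#
....#..
.......
.......

Derivation:
Click 1 (0,0) count=2: revealed 1 new [(0,0)] -> total=1
Click 2 (1,6) count=0: revealed 9 new [(0,4) (0,5) (0,6) (1,4) (1,5) (1,6) (2,4) (2,5) (2,6)] -> total=10
Click 3 (4,4) count=3: revealed 1 new [(4,4)] -> total=11
Click 4 (3,6) count=2: revealed 1 new [(3,6)] -> total=12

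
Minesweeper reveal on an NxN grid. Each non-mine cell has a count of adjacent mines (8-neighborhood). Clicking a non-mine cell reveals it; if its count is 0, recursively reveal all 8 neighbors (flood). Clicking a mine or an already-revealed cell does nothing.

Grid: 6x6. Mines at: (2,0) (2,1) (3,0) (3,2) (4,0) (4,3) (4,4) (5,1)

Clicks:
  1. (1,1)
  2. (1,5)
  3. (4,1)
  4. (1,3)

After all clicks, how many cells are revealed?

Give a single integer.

Click 1 (1,1) count=2: revealed 1 new [(1,1)] -> total=1
Click 2 (1,5) count=0: revealed 18 new [(0,0) (0,1) (0,2) (0,3) (0,4) (0,5) (1,0) (1,2) (1,3) (1,4) (1,5) (2,2) (2,3) (2,4) (2,5) (3,3) (3,4) (3,5)] -> total=19
Click 3 (4,1) count=4: revealed 1 new [(4,1)] -> total=20
Click 4 (1,3) count=0: revealed 0 new [(none)] -> total=20

Answer: 20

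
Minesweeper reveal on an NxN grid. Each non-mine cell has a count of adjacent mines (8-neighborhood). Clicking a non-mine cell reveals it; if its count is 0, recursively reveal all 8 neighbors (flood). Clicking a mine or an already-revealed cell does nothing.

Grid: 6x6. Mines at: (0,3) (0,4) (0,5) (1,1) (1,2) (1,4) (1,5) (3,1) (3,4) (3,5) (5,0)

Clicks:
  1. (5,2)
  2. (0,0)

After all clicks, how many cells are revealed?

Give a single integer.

Click 1 (5,2) count=0: revealed 10 new [(4,1) (4,2) (4,3) (4,4) (4,5) (5,1) (5,2) (5,3) (5,4) (5,5)] -> total=10
Click 2 (0,0) count=1: revealed 1 new [(0,0)] -> total=11

Answer: 11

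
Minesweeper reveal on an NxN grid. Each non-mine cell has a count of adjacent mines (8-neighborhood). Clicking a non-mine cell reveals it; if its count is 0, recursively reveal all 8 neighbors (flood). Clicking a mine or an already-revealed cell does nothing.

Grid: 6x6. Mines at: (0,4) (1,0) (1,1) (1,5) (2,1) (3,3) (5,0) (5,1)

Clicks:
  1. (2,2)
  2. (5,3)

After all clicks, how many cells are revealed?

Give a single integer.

Click 1 (2,2) count=3: revealed 1 new [(2,2)] -> total=1
Click 2 (5,3) count=0: revealed 12 new [(2,4) (2,5) (3,4) (3,5) (4,2) (4,3) (4,4) (4,5) (5,2) (5,3) (5,4) (5,5)] -> total=13

Answer: 13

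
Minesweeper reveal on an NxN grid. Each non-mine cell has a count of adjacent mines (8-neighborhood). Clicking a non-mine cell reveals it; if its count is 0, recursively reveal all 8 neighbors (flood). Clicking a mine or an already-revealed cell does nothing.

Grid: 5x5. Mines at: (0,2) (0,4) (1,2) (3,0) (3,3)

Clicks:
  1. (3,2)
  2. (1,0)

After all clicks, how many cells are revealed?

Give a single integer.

Answer: 7

Derivation:
Click 1 (3,2) count=1: revealed 1 new [(3,2)] -> total=1
Click 2 (1,0) count=0: revealed 6 new [(0,0) (0,1) (1,0) (1,1) (2,0) (2,1)] -> total=7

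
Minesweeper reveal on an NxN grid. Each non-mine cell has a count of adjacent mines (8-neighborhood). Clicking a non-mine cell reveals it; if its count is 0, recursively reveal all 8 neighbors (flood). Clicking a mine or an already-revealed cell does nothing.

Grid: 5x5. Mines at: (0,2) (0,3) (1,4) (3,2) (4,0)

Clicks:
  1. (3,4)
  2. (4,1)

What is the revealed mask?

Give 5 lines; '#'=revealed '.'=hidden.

Click 1 (3,4) count=0: revealed 6 new [(2,3) (2,4) (3,3) (3,4) (4,3) (4,4)] -> total=6
Click 2 (4,1) count=2: revealed 1 new [(4,1)] -> total=7

Answer: .....
.....
...##
...##
.#.##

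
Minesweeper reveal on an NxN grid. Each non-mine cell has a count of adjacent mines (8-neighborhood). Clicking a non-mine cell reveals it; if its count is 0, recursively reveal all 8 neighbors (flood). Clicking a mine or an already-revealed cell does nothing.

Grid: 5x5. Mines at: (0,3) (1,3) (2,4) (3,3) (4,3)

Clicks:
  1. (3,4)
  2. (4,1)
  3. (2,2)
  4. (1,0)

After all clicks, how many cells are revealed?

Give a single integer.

Click 1 (3,4) count=3: revealed 1 new [(3,4)] -> total=1
Click 2 (4,1) count=0: revealed 15 new [(0,0) (0,1) (0,2) (1,0) (1,1) (1,2) (2,0) (2,1) (2,2) (3,0) (3,1) (3,2) (4,0) (4,1) (4,2)] -> total=16
Click 3 (2,2) count=2: revealed 0 new [(none)] -> total=16
Click 4 (1,0) count=0: revealed 0 new [(none)] -> total=16

Answer: 16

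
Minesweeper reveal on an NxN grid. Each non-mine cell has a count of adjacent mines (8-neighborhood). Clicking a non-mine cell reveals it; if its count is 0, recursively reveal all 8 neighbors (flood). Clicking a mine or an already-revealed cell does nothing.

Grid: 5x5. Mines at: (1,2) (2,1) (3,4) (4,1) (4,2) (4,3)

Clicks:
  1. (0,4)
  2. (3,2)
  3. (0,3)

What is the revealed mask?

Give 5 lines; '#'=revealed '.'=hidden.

Click 1 (0,4) count=0: revealed 6 new [(0,3) (0,4) (1,3) (1,4) (2,3) (2,4)] -> total=6
Click 2 (3,2) count=4: revealed 1 new [(3,2)] -> total=7
Click 3 (0,3) count=1: revealed 0 new [(none)] -> total=7

Answer: ...##
...##
...##
..#..
.....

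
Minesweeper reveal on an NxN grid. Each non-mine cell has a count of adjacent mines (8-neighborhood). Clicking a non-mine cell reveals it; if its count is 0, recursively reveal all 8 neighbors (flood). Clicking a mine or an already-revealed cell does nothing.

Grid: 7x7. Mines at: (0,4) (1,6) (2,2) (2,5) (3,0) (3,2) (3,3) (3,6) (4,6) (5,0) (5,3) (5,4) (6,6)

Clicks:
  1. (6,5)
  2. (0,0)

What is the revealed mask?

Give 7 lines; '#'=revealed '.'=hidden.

Answer: ####...
####...
##.....
.......
.......
.......
.....#.

Derivation:
Click 1 (6,5) count=2: revealed 1 new [(6,5)] -> total=1
Click 2 (0,0) count=0: revealed 10 new [(0,0) (0,1) (0,2) (0,3) (1,0) (1,1) (1,2) (1,3) (2,0) (2,1)] -> total=11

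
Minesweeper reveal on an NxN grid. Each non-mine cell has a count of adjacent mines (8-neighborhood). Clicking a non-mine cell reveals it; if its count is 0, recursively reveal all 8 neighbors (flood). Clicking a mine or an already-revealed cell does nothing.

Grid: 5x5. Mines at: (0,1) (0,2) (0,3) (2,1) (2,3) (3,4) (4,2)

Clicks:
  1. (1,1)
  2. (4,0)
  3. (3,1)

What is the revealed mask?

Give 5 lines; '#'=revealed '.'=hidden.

Answer: .....
.#...
.....
##...
##...

Derivation:
Click 1 (1,1) count=3: revealed 1 new [(1,1)] -> total=1
Click 2 (4,0) count=0: revealed 4 new [(3,0) (3,1) (4,0) (4,1)] -> total=5
Click 3 (3,1) count=2: revealed 0 new [(none)] -> total=5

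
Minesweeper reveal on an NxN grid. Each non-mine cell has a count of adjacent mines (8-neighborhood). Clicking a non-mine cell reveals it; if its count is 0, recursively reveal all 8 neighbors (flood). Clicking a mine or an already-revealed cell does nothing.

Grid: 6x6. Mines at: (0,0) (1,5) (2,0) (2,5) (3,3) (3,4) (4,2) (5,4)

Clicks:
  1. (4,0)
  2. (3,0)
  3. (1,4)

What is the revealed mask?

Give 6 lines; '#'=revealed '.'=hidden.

Answer: ......
....#.
......
##....
##....
##....

Derivation:
Click 1 (4,0) count=0: revealed 6 new [(3,0) (3,1) (4,0) (4,1) (5,0) (5,1)] -> total=6
Click 2 (3,0) count=1: revealed 0 new [(none)] -> total=6
Click 3 (1,4) count=2: revealed 1 new [(1,4)] -> total=7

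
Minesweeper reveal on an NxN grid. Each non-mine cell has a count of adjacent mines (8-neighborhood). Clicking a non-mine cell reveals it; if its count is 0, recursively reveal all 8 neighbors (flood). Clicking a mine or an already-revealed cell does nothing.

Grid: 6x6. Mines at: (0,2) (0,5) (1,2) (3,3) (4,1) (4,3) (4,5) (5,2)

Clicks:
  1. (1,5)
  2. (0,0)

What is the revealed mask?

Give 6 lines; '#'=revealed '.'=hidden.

Answer: ##....
##...#
##....
##....
......
......

Derivation:
Click 1 (1,5) count=1: revealed 1 new [(1,5)] -> total=1
Click 2 (0,0) count=0: revealed 8 new [(0,0) (0,1) (1,0) (1,1) (2,0) (2,1) (3,0) (3,1)] -> total=9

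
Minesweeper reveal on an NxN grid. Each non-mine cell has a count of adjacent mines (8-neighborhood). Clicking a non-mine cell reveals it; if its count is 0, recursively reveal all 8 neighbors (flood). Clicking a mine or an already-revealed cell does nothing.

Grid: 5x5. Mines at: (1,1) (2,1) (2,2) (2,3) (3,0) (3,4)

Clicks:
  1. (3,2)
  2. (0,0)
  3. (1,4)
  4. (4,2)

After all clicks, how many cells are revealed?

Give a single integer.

Answer: 8

Derivation:
Click 1 (3,2) count=3: revealed 1 new [(3,2)] -> total=1
Click 2 (0,0) count=1: revealed 1 new [(0,0)] -> total=2
Click 3 (1,4) count=1: revealed 1 new [(1,4)] -> total=3
Click 4 (4,2) count=0: revealed 5 new [(3,1) (3,3) (4,1) (4,2) (4,3)] -> total=8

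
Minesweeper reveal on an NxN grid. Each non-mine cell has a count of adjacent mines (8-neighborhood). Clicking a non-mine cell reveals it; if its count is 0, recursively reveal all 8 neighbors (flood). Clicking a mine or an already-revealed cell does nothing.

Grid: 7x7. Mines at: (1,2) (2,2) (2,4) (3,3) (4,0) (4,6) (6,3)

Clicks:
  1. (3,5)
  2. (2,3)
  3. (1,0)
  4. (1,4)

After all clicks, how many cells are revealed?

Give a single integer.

Answer: 11

Derivation:
Click 1 (3,5) count=2: revealed 1 new [(3,5)] -> total=1
Click 2 (2,3) count=4: revealed 1 new [(2,3)] -> total=2
Click 3 (1,0) count=0: revealed 8 new [(0,0) (0,1) (1,0) (1,1) (2,0) (2,1) (3,0) (3,1)] -> total=10
Click 4 (1,4) count=1: revealed 1 new [(1,4)] -> total=11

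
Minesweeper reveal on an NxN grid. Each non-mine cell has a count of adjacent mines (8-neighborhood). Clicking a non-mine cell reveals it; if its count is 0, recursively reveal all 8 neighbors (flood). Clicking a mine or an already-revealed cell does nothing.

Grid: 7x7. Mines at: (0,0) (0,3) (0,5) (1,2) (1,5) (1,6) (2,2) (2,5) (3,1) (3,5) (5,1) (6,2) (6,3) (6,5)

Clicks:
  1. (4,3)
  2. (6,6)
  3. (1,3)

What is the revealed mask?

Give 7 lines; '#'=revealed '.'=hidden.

Click 1 (4,3) count=0: revealed 9 new [(3,2) (3,3) (3,4) (4,2) (4,3) (4,4) (5,2) (5,3) (5,4)] -> total=9
Click 2 (6,6) count=1: revealed 1 new [(6,6)] -> total=10
Click 3 (1,3) count=3: revealed 1 new [(1,3)] -> total=11

Answer: .......
...#...
.......
..###..
..###..
..###..
......#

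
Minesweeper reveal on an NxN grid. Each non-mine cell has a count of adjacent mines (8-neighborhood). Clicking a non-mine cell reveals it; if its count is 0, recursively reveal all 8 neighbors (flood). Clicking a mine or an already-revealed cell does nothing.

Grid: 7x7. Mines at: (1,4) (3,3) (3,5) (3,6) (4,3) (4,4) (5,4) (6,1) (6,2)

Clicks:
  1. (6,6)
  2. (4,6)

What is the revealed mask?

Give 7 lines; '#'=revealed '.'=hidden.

Click 1 (6,6) count=0: revealed 6 new [(4,5) (4,6) (5,5) (5,6) (6,5) (6,6)] -> total=6
Click 2 (4,6) count=2: revealed 0 new [(none)] -> total=6

Answer: .......
.......
.......
.......
.....##
.....##
.....##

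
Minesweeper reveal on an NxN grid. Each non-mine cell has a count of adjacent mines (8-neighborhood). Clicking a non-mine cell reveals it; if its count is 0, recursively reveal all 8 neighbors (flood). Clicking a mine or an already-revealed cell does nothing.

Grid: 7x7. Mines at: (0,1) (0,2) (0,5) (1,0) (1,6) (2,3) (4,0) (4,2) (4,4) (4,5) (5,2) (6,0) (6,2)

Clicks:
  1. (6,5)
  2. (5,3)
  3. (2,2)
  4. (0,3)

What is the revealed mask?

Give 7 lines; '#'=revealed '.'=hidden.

Answer: ...#...
.......
..#....
.......
.......
...####
...####

Derivation:
Click 1 (6,5) count=0: revealed 8 new [(5,3) (5,4) (5,5) (5,6) (6,3) (6,4) (6,5) (6,6)] -> total=8
Click 2 (5,3) count=4: revealed 0 new [(none)] -> total=8
Click 3 (2,2) count=1: revealed 1 new [(2,2)] -> total=9
Click 4 (0,3) count=1: revealed 1 new [(0,3)] -> total=10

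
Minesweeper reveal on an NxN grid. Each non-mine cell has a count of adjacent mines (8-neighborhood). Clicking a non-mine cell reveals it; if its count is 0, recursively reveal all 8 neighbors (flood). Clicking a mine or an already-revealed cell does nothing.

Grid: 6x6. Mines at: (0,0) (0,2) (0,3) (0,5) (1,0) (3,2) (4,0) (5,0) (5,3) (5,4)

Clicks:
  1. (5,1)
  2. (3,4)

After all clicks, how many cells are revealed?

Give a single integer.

Click 1 (5,1) count=2: revealed 1 new [(5,1)] -> total=1
Click 2 (3,4) count=0: revealed 12 new [(1,3) (1,4) (1,5) (2,3) (2,4) (2,5) (3,3) (3,4) (3,5) (4,3) (4,4) (4,5)] -> total=13

Answer: 13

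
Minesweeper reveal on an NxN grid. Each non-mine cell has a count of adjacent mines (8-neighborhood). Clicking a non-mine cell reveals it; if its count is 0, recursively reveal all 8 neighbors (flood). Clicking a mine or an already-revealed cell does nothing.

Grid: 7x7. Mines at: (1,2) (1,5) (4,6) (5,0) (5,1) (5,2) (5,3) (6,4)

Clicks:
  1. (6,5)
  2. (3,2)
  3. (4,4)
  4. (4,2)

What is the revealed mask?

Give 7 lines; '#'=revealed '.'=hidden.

Answer: ##.....
##.....
######.
######.
######.
.......
.....#.

Derivation:
Click 1 (6,5) count=1: revealed 1 new [(6,5)] -> total=1
Click 2 (3,2) count=0: revealed 22 new [(0,0) (0,1) (1,0) (1,1) (2,0) (2,1) (2,2) (2,3) (2,4) (2,5) (3,0) (3,1) (3,2) (3,3) (3,4) (3,5) (4,0) (4,1) (4,2) (4,3) (4,4) (4,5)] -> total=23
Click 3 (4,4) count=1: revealed 0 new [(none)] -> total=23
Click 4 (4,2) count=3: revealed 0 new [(none)] -> total=23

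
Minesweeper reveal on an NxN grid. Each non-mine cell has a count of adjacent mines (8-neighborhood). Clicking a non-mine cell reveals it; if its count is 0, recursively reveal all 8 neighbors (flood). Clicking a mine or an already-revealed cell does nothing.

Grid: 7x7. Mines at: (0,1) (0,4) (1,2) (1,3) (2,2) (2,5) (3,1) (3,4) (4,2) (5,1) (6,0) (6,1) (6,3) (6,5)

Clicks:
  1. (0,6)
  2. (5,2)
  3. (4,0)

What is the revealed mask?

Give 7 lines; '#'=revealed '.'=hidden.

Answer: .....##
.....##
.......
.......
#......
..#....
.......

Derivation:
Click 1 (0,6) count=0: revealed 4 new [(0,5) (0,6) (1,5) (1,6)] -> total=4
Click 2 (5,2) count=4: revealed 1 new [(5,2)] -> total=5
Click 3 (4,0) count=2: revealed 1 new [(4,0)] -> total=6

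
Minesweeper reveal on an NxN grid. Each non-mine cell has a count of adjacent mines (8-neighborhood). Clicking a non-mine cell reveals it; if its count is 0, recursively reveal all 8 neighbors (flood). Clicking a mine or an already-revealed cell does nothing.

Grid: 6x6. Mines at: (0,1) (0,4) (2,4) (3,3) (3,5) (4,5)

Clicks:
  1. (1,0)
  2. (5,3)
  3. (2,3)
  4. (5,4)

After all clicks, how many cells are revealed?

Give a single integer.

Answer: 20

Derivation:
Click 1 (1,0) count=1: revealed 1 new [(1,0)] -> total=1
Click 2 (5,3) count=0: revealed 18 new [(1,1) (1,2) (2,0) (2,1) (2,2) (3,0) (3,1) (3,2) (4,0) (4,1) (4,2) (4,3) (4,4) (5,0) (5,1) (5,2) (5,3) (5,4)] -> total=19
Click 3 (2,3) count=2: revealed 1 new [(2,3)] -> total=20
Click 4 (5,4) count=1: revealed 0 new [(none)] -> total=20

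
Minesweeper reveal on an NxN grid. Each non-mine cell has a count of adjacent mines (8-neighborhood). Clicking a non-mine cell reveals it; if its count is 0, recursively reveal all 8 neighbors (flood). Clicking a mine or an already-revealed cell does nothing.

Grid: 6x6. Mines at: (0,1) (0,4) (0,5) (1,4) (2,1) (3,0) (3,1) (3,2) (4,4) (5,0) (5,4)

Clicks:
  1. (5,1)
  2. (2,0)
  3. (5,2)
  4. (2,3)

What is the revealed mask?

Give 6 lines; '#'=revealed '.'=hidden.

Answer: ......
......
#..#..
......
.###..
.###..

Derivation:
Click 1 (5,1) count=1: revealed 1 new [(5,1)] -> total=1
Click 2 (2,0) count=3: revealed 1 new [(2,0)] -> total=2
Click 3 (5,2) count=0: revealed 5 new [(4,1) (4,2) (4,3) (5,2) (5,3)] -> total=7
Click 4 (2,3) count=2: revealed 1 new [(2,3)] -> total=8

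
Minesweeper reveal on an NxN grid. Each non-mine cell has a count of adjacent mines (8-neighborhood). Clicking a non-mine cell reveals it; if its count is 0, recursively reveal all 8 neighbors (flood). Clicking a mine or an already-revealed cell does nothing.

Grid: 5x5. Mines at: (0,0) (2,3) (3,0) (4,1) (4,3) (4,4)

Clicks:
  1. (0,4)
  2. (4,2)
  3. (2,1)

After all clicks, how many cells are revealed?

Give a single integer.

Answer: 10

Derivation:
Click 1 (0,4) count=0: revealed 8 new [(0,1) (0,2) (0,3) (0,4) (1,1) (1,2) (1,3) (1,4)] -> total=8
Click 2 (4,2) count=2: revealed 1 new [(4,2)] -> total=9
Click 3 (2,1) count=1: revealed 1 new [(2,1)] -> total=10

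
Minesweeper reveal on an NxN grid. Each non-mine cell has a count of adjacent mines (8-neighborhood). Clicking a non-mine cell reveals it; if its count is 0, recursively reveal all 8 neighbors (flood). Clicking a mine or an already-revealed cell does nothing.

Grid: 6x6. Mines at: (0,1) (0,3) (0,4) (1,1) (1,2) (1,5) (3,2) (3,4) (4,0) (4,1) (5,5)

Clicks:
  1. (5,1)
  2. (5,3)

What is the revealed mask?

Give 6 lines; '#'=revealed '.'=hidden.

Answer: ......
......
......
......
..###.
.####.

Derivation:
Click 1 (5,1) count=2: revealed 1 new [(5,1)] -> total=1
Click 2 (5,3) count=0: revealed 6 new [(4,2) (4,3) (4,4) (5,2) (5,3) (5,4)] -> total=7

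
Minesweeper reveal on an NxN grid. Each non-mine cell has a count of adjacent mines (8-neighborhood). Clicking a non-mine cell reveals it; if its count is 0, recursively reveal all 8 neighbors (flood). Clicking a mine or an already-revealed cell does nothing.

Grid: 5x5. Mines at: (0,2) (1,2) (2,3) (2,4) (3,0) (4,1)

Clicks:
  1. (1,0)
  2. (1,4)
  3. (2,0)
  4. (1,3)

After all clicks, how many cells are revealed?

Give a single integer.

Click 1 (1,0) count=0: revealed 6 new [(0,0) (0,1) (1,0) (1,1) (2,0) (2,1)] -> total=6
Click 2 (1,4) count=2: revealed 1 new [(1,4)] -> total=7
Click 3 (2,0) count=1: revealed 0 new [(none)] -> total=7
Click 4 (1,3) count=4: revealed 1 new [(1,3)] -> total=8

Answer: 8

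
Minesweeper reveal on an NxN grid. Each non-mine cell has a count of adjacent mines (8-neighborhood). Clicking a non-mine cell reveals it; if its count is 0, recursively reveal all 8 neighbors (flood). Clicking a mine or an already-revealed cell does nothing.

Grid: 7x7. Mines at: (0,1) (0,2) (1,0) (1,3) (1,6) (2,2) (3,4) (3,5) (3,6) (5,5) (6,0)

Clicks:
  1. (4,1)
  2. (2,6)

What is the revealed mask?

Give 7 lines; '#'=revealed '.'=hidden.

Click 1 (4,1) count=0: revealed 20 new [(2,0) (2,1) (3,0) (3,1) (3,2) (3,3) (4,0) (4,1) (4,2) (4,3) (4,4) (5,0) (5,1) (5,2) (5,3) (5,4) (6,1) (6,2) (6,3) (6,4)] -> total=20
Click 2 (2,6) count=3: revealed 1 new [(2,6)] -> total=21

Answer: .......
.......
##....#
####...
#####..
#####..
.####..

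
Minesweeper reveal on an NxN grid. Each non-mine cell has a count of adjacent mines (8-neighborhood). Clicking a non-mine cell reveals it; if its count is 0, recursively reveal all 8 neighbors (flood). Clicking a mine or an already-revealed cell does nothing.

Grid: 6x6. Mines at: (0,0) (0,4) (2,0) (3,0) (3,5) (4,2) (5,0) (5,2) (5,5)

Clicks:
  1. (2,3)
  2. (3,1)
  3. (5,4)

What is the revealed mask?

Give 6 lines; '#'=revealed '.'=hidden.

Answer: .###..
.####.
.####.
.####.
......
....#.

Derivation:
Click 1 (2,3) count=0: revealed 15 new [(0,1) (0,2) (0,3) (1,1) (1,2) (1,3) (1,4) (2,1) (2,2) (2,3) (2,4) (3,1) (3,2) (3,3) (3,4)] -> total=15
Click 2 (3,1) count=3: revealed 0 new [(none)] -> total=15
Click 3 (5,4) count=1: revealed 1 new [(5,4)] -> total=16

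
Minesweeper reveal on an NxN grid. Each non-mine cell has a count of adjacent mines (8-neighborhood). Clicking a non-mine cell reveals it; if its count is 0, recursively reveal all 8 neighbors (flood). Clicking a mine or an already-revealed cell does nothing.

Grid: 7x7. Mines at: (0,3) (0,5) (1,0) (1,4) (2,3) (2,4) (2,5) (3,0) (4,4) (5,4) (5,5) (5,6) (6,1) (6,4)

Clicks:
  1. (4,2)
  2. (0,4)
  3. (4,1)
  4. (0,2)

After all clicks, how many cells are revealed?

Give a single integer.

Click 1 (4,2) count=0: revealed 9 new [(3,1) (3,2) (3,3) (4,1) (4,2) (4,3) (5,1) (5,2) (5,3)] -> total=9
Click 2 (0,4) count=3: revealed 1 new [(0,4)] -> total=10
Click 3 (4,1) count=1: revealed 0 new [(none)] -> total=10
Click 4 (0,2) count=1: revealed 1 new [(0,2)] -> total=11

Answer: 11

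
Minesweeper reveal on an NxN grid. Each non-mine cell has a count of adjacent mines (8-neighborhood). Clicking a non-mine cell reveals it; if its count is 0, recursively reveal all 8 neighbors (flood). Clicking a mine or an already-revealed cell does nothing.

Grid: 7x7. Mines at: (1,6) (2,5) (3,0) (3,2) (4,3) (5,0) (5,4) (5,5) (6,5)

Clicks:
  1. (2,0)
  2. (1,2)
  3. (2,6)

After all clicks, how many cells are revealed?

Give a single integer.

Answer: 18

Derivation:
Click 1 (2,0) count=1: revealed 1 new [(2,0)] -> total=1
Click 2 (1,2) count=0: revealed 16 new [(0,0) (0,1) (0,2) (0,3) (0,4) (0,5) (1,0) (1,1) (1,2) (1,3) (1,4) (1,5) (2,1) (2,2) (2,3) (2,4)] -> total=17
Click 3 (2,6) count=2: revealed 1 new [(2,6)] -> total=18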